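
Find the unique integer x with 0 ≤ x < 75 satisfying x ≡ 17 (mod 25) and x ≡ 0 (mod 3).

Write x = 17 + 25·k. Then 25·k ≡ 0 − 17 ≡ 1 (mod 3).
Need 25⁻¹ mod 3. Extended Euclid on (3, 1):
3 = 3·1 + 0
25⁻¹ ≡ 1 (mod 3), so k ≡ 1·1 ≡ 1 (mod 3).
x = 17 + 25·1 = 42.

42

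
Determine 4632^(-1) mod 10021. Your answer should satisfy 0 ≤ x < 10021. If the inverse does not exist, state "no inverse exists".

gcd(10021, 4632) by repeated division:
10021 = 2*4632 + 757
4632 = 6*757 + 90
757 = 8*90 + 37
90 = 2*37 + 16
37 = 2*16 + 5
16 = 3*5 + 1
5 = 5*1 + 0
Since gcd(4632, 10021) = 1, back-substitute to write 1 as a combination:
1 = 16 − 3·5
1 = −3·37 + 7·16
1 = 7·90 − 17·37
1 = −17·757 + 143·90
1 = 143·4632 − 875·757
1 = −875·10021 + 1893·4632
So 4632·1893 ≡ 1 (mod 10021).

1893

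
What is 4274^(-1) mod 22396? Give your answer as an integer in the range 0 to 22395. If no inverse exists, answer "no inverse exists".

Euclidean algorithm on 22396, 4274:
22396 = 5*4274 + 1026
4274 = 4*1026 + 170
1026 = 6*170 + 6
170 = 28*6 + 2
6 = 3*2 + 0
The gcd is 2, not 1, hence no inverse exists.

no inverse exists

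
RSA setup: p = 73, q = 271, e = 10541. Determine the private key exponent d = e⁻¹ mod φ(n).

φ(n) = (p−1)(q−1) = 72·270 = 19440.
Need d with 10541·d ≡ 1 (mod 19440). Apply the extended Euclidean algorithm:
19440 = 1·10541 + 8899
10541 = 1·8899 + 1642
8899 = 5·1642 + 689
1642 = 2·689 + 264
689 = 2·264 + 161
264 = 1·161 + 103
161 = 1·103 + 58
103 = 1·58 + 45
58 = 1·45 + 13
45 = 3·13 + 6
13 = 2·6 + 1
6 = 6·1 + 0
Back-substitute:
1 = 13 − 2·6
1 = −2·45 + 7·13
1 = 7·58 − 9·45
1 = −9·103 + 16·58
1 = 16·161 − 25·103
1 = −25·264 + 41·161
1 = 41·689 − 107·264
1 = −107·1642 + 255·689
1 = 255·8899 − 1382·1642
1 = −1382·10541 + 1637·8899
1 = 1637·19440 − 3019·10541
So 10541·(-3019) ≡ 1 (mod 19440), hence d ≡ -3019 ≡ 16421 (mod 19440).

16421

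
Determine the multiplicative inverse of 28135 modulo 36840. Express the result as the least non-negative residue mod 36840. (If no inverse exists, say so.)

no inverse exists

Compute gcd(28135, 36840):
36840 = 1×28135 + 8705
28135 = 3×8705 + 2020
8705 = 4×2020 + 625
2020 = 3×625 + 145
625 = 4×145 + 45
145 = 3×45 + 10
45 = 4×10 + 5
10 = 2×5 + 0
Since gcd = 5 > 1, 28135 is not a unit mod 36840.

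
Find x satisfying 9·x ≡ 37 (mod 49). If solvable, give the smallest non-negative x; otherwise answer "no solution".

First find gcd(9, 49):
49 = 5*9 + 4
9 = 2*4 + 1
4 = 4*1 + 0
gcd = 1, so a unique solution mod 49 exists.
Back-substitute for the Bézout coefficients:
1 = 9 − 2·4
1 = −2·49 + 11·9
So 9·(11) ≡ 1 (mod 49), giving 9⁻¹ ≡ 11.
x ≡ 9⁻¹·37 ≡ 11·37 ≡ 15 (mod 49).

15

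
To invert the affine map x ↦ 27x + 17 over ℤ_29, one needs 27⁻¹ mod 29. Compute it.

14

Apply the Euclidean algorithm to 29 and 27:
29 = 1·27 + 2
27 = 13·2 + 1
2 = 2·1 + 0
Since gcd(27, 29) = 1, back-substitute to write 1 as a combination:
1 = 27 − 13·2
1 = −13·29 + 14·27
So 27·14 ≡ 1 (mod 29).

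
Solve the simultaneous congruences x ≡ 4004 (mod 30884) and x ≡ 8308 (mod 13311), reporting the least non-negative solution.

Write x = 4004 + 30884·k. Then 30884·k ≡ 8308 − 4004 ≡ 4304 (mod 13311).
Need 30884⁻¹ mod 13311. Extended Euclid on (13311, 4262):
13311 = 3·4262 + 525
4262 = 8·525 + 62
525 = 8·62 + 29
62 = 2·29 + 4
29 = 7·4 + 1
4 = 4·1 + 0
Back-substitute:
1 = 29 − 7·4
1 = −7·62 + 15·29
1 = 15·525 − 127·62
1 = −127·4262 + 1031·525
1 = 1031·13311 − 3220·4262
30884⁻¹ ≡ 10091 (mod 13311), so k ≡ 10091·4304 ≡ 11182 (mod 13311).
x = 4004 + 30884·11182 = 345348892.

345348892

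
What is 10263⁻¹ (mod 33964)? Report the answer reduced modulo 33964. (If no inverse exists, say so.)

27567

Apply the Euclidean algorithm to 33964 and 10263:
33964 = 3·10263 + 3175
10263 = 3·3175 + 738
3175 = 4·738 + 223
738 = 3·223 + 69
223 = 3·69 + 16
69 = 4·16 + 5
16 = 3·5 + 1
5 = 5·1 + 0
Since gcd(10263, 33964) = 1, back-substitute to write 1 as a combination:
1 = 16 − 3·5
1 = −3·69 + 13·16
1 = 13·223 − 42·69
1 = −42·738 + 139·223
1 = 139·3175 − 598·738
1 = −598·10263 + 1933·3175
1 = 1933·33964 − 6397·10263
So 10263·(-6397) ≡ 1 (mod 33964), and -6397 ≡ 27567 (mod 33964).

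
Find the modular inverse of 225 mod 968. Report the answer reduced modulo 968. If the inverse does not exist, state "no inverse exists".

Apply the Euclidean algorithm to 968 and 225:
968 = 4·225 + 68
225 = 3·68 + 21
68 = 3·21 + 5
21 = 4·5 + 1
5 = 5·1 + 0
gcd = 1, so the inverse exists. Back-substitute:
1 = 21 − 4·5
1 = −4·68 + 13·21
1 = 13·225 − 43·68
1 = −43·968 + 185·225
So 225·185 ≡ 1 (mod 968).

185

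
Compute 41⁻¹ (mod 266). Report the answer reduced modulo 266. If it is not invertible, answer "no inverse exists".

Extended Euclidean algorithm:
266 = 6·41 + 20
41 = 2·20 + 1
20 = 20·1 + 0
The gcd is 1. Working backward:
1 = 41 − 2·20
1 = −2·266 + 13·41
So 41·13 ≡ 1 (mod 266).

13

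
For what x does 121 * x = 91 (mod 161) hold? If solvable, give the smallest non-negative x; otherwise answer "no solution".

42

First find gcd(121, 161):
161 = 1*121 + 40
121 = 3*40 + 1
40 = 40*1 + 0
gcd = 1, so a unique solution mod 161 exists.
Back-substitute for the Bézout coefficients:
1 = 121 − 3·40
1 = −3·161 + 4·121
So 121·(4) ≡ 1 (mod 161), giving 121⁻¹ ≡ 4.
x ≡ 121⁻¹·91 ≡ 4·91 ≡ 42 (mod 161).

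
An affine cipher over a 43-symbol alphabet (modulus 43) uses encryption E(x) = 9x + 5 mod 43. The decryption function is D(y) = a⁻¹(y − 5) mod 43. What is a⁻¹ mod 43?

24

Apply the Euclidean algorithm to 43 and 9:
43 = 4·9 + 7
9 = 1·7 + 2
7 = 3·2 + 1
2 = 2·1 + 0
The gcd is 1. Working backward:
1 = 7 − 3·2
1 = −3·9 + 4·7
1 = 4·43 − 19·9
So 9·(-19) ≡ 1 (mod 43), and -19 ≡ 24 (mod 43).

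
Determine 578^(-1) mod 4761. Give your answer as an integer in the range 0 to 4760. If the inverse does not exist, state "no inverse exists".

gcd(4761, 578) by repeated division:
4761 = 8*578 + 137
578 = 4*137 + 30
137 = 4*30 + 17
30 = 1*17 + 13
17 = 1*13 + 4
13 = 3*4 + 1
4 = 4*1 + 0
Since gcd(578, 4761) = 1, back-substitute to write 1 as a combination:
1 = 13 − 3·4
1 = −3·17 + 4·13
1 = 4·30 − 7·17
1 = −7·137 + 32·30
1 = 32·578 − 135·137
1 = −135·4761 + 1112·578
So 578·1112 ≡ 1 (mod 4761).

1112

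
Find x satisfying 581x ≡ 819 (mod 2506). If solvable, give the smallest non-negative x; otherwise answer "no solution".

161

First find gcd(581, 2506):
2506 = 4×581 + 182
581 = 3×182 + 35
182 = 5×35 + 7
35 = 5×7 + 0
gcd = 7 and 7 | 819, so solutions exist. Divide through by 7: 83x ≡ 117 (mod 358).
Now find 83⁻¹ mod 358:
358 = 4·83 + 26
83 = 3·26 + 5
26 = 5·5 + 1
5 = 5·1 + 0
Back-substitute:
1 = 26 − 5·5
1 = −5·83 + 16·26
1 = 16·358 − 69·83
So 83·(-69) ≡ 1 (mod 358), i.e. 83⁻¹ ≡ 289.
Then x ≡ 289·117 ≡ 161 (mod 358); the smallest non-negative solution is x = 161.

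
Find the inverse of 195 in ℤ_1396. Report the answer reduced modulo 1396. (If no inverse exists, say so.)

Extended Euclidean algorithm:
1396 = 7×195 + 31
195 = 6×31 + 9
31 = 3×9 + 4
9 = 2×4 + 1
4 = 4×1 + 0
The gcd is 1. Working backward:
1 = 9 − 2·4
1 = −2·31 + 7·9
1 = 7·195 − 44·31
1 = −44·1396 + 315·195
So 195·315 ≡ 1 (mod 1396).

315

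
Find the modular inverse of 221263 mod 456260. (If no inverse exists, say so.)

Compute gcd(221263, 456260):
456260 = 2*221263 + 13734
221263 = 16*13734 + 1519
13734 = 9*1519 + 63
1519 = 24*63 + 7
63 = 9*7 + 0
gcd(221263, 456260) = 7 ≠ 1, so 221263 has no multiplicative inverse modulo 456260.

no inverse exists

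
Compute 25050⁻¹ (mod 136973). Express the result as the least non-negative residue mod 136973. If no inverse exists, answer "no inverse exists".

28778

gcd(136973, 25050) by repeated division:
136973 = 5·25050 + 11723
25050 = 2·11723 + 1604
11723 = 7·1604 + 495
1604 = 3·495 + 119
495 = 4·119 + 19
119 = 6·19 + 5
19 = 3·5 + 4
5 = 1·4 + 1
4 = 4·1 + 0
gcd = 1, so the inverse exists. Back-substitute:
1 = 5 − 4
1 = −19 + 4·5
1 = 4·119 − 25·19
1 = −25·495 + 104·119
1 = 104·1604 − 337·495
1 = −337·11723 + 2463·1604
1 = 2463·25050 − 5263·11723
1 = −5263·136973 + 28778·25050
So 25050·28778 ≡ 1 (mod 136973).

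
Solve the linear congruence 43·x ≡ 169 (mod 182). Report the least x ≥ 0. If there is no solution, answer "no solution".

169

First find gcd(43, 182):
182 = 4×43 + 10
43 = 4×10 + 3
10 = 3×3 + 1
3 = 3×1 + 0
gcd = 1, so a unique solution mod 182 exists.
Back-substitute for the Bézout coefficients:
1 = 10 − 3·3
1 = −3·43 + 13·10
1 = 13·182 − 55·43
So 43·(-55) ≡ 1 (mod 182), giving 43⁻¹ ≡ 127.
x ≡ 43⁻¹·169 ≡ 127·169 ≡ 169 (mod 182).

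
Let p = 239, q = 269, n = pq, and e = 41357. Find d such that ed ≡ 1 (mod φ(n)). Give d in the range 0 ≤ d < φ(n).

37829

φ(n) = (p−1)(q−1) = 238·268 = 63784.
Need d with 41357·d ≡ 1 (mod 63784). Apply the extended Euclidean algorithm:
63784 = 1×41357 + 22427
41357 = 1×22427 + 18930
22427 = 1×18930 + 3497
18930 = 5×3497 + 1445
3497 = 2×1445 + 607
1445 = 2×607 + 231
607 = 2×231 + 145
231 = 1×145 + 86
145 = 1×86 + 59
86 = 1×59 + 27
59 = 2×27 + 5
27 = 5×5 + 2
5 = 2×2 + 1
2 = 2×1 + 0
Back-substitute:
1 = 5 − 2·2
1 = −2·27 + 11·5
1 = 11·59 − 24·27
1 = −24·86 + 35·59
1 = 35·145 − 59·86
1 = −59·231 + 94·145
1 = 94·607 − 247·231
1 = −247·1445 + 588·607
1 = 588·3497 − 1423·1445
1 = −1423·18930 + 7703·3497
1 = 7703·22427 − 9126·18930
1 = −9126·41357 + 16829·22427
1 = 16829·63784 − 25955·41357
So 41357·(-25955) ≡ 1 (mod 63784), hence d ≡ -25955 ≡ 37829 (mod 63784).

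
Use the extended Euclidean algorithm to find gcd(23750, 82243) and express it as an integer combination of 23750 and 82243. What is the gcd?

1

Repeated division:
82243 = 3·23750 + 10993
23750 = 2·10993 + 1764
10993 = 6·1764 + 409
1764 = 4·409 + 128
409 = 3·128 + 25
128 = 5·25 + 3
25 = 8·3 + 1
3 = 3·1 + 0
gcd(23750, 82243) = 1.
Back-substituting:
1 = 25 − 8·3
1 = −8·128 + 41·25
1 = 41·409 − 131·128
1 = −131·1764 + 565·409
1 = 565·10993 − 3521·1764
1 = −3521·23750 + 7607·10993
1 = 7607·82243 − 26342·23750
So 1 = (7607)·82243 + (-26342)·23750.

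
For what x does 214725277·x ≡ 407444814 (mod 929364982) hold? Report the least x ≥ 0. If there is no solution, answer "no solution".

no solution

gcd(214725277, 929364982):
929364982 = 4×214725277 + 70463874
214725277 = 3×70463874 + 3333655
70463874 = 21×3333655 + 457119
3333655 = 7×457119 + 133822
457119 = 3×133822 + 55653
133822 = 2×55653 + 22516
55653 = 2×22516 + 10621
22516 = 2×10621 + 1274
10621 = 8×1274 + 429
1274 = 2×429 + 416
429 = 1×416 + 13
416 = 32×13 + 0
gcd = 13, but 13 ∤ 407444814, so the congruence has no solution.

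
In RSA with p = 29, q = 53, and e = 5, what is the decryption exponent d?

φ(n) = (p−1)(q−1) = 28·52 = 1456.
Need d with 5·d ≡ 1 (mod 1456). Apply the extended Euclidean algorithm:
1456 = 291·5 + 1
5 = 5·1 + 0
Back-substitute:
1 = 1456 − 291·5
So 5·(-291) ≡ 1 (mod 1456), hence d ≡ -291 ≡ 1165 (mod 1456).

1165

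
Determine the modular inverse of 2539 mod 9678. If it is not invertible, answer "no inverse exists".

8119

gcd(9678, 2539) by repeated division:
9678 = 3×2539 + 2061
2539 = 1×2061 + 478
2061 = 4×478 + 149
478 = 3×149 + 31
149 = 4×31 + 25
31 = 1×25 + 6
25 = 4×6 + 1
6 = 6×1 + 0
Since gcd(2539, 9678) = 1, back-substitute to write 1 as a combination:
1 = 25 − 4·6
1 = −4·31 + 5·25
1 = 5·149 − 24·31
1 = −24·478 + 77·149
1 = 77·2061 − 332·478
1 = −332·2539 + 409·2061
1 = 409·9678 − 1559·2539
Thus 2539·(-1559) ≡ 1 (mod 9678); reducing, -1559 mod 9678 = 8119.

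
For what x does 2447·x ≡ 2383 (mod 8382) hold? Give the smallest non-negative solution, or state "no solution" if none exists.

3077

First find gcd(2447, 8382):
8382 = 3·2447 + 1041
2447 = 2·1041 + 365
1041 = 2·365 + 311
365 = 1·311 + 54
311 = 5·54 + 41
54 = 1·41 + 13
41 = 3·13 + 2
13 = 6·2 + 1
2 = 2·1 + 0
gcd = 1, so a unique solution mod 8382 exists.
Back-substitute for the Bézout coefficients:
1 = 13 − 6·2
1 = −6·41 + 19·13
1 = 19·54 − 25·41
1 = −25·311 + 144·54
1 = 144·365 − 169·311
1 = −169·1041 + 482·365
1 = 482·2447 − 1133·1041
1 = −1133·8382 + 3881·2447
So 2447·(3881) ≡ 1 (mod 8382), giving 2447⁻¹ ≡ 3881.
x ≡ 2447⁻¹·2383 ≡ 3881·2383 ≡ 3077 (mod 8382).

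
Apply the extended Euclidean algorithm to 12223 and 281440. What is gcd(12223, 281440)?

1

Euclidean algorithm:
281440 = 23*12223 + 311
12223 = 39*311 + 94
311 = 3*94 + 29
94 = 3*29 + 7
29 = 4*7 + 1
7 = 7*1 + 0
gcd(12223, 281440) = 1.
Express as a combination:
1 = 29 − 4·7
1 = −4·94 + 13·29
1 = 13·311 − 43·94
1 = −43·12223 + 1690·311
1 = 1690·281440 − 38913·12223
So 1 = (1690)·281440 + (-38913)·12223.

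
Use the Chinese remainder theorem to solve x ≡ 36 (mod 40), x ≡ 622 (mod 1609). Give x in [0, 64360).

10276

Write x = 36 + 40·k. Then 40·k ≡ 622 − 36 ≡ 586 (mod 1609).
Need 40⁻¹ mod 1609. Extended Euclid on (1609, 40):
1609 = 40*40 + 9
40 = 4*9 + 4
9 = 2*4 + 1
4 = 4*1 + 0
Back-substitute:
1 = 9 − 2·4
1 = −2·40 + 9·9
1 = 9·1609 − 362·40
40⁻¹ ≡ 1247 (mod 1609), so k ≡ 1247·586 ≡ 256 (mod 1609).
x = 36 + 40·256 = 10276.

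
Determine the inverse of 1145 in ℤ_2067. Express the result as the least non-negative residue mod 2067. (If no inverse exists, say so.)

gcd(2067, 1145) by repeated division:
2067 = 1×1145 + 922
1145 = 1×922 + 223
922 = 4×223 + 30
223 = 7×30 + 13
30 = 2×13 + 4
13 = 3×4 + 1
4 = 4×1 + 0
Since gcd(1145, 2067) = 1, back-substitute to write 1 as a combination:
1 = 13 − 3·4
1 = −3·30 + 7·13
1 = 7·223 − 52·30
1 = −52·922 + 215·223
1 = 215·1145 − 267·922
1 = −267·2067 + 482·1145
So 1145·482 ≡ 1 (mod 2067).

482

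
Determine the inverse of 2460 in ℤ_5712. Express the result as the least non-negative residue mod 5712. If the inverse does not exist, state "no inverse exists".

Euclidean algorithm on 5712, 2460:
5712 = 2×2460 + 792
2460 = 3×792 + 84
792 = 9×84 + 36
84 = 2×36 + 12
36 = 3×12 + 0
gcd(2460, 5712) = 12 ≠ 1, so 2460 has no multiplicative inverse modulo 5712.

no inverse exists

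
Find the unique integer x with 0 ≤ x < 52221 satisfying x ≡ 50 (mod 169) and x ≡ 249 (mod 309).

Write x = 50 + 169·k. Then 169·k ≡ 249 − 50 ≡ 199 (mod 309).
Need 169⁻¹ mod 309. Extended Euclid on (309, 169):
309 = 1*169 + 140
169 = 1*140 + 29
140 = 4*29 + 24
29 = 1*24 + 5
24 = 4*5 + 4
5 = 1*4 + 1
4 = 4*1 + 0
Back-substitute:
1 = 5 − 4
1 = −24 + 5·5
1 = 5·29 − 6·24
1 = −6·140 + 29·29
1 = 29·169 − 35·140
1 = −35·309 + 64·169
169⁻¹ ≡ 64 (mod 309), so k ≡ 64·199 ≡ 67 (mod 309).
x = 50 + 169·67 = 11373.

11373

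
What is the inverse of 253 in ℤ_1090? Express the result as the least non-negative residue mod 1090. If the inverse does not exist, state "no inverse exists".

517

Extended Euclidean algorithm:
1090 = 4×253 + 78
253 = 3×78 + 19
78 = 4×19 + 2
19 = 9×2 + 1
2 = 2×1 + 0
Since gcd(253, 1090) = 1, back-substitute to write 1 as a combination:
1 = 19 − 9·2
1 = −9·78 + 37·19
1 = 37·253 − 120·78
1 = −120·1090 + 517·253
So 253·517 ≡ 1 (mod 1090).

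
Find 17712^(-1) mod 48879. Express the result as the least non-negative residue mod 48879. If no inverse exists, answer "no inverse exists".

no inverse exists

Compute gcd(17712, 48879):
48879 = 2*17712 + 13455
17712 = 1*13455 + 4257
13455 = 3*4257 + 684
4257 = 6*684 + 153
684 = 4*153 + 72
153 = 2*72 + 9
72 = 8*9 + 0
The gcd is 9, not 1, hence no inverse exists.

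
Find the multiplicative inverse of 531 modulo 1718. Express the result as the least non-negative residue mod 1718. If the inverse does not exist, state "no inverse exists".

Run Euclid on (1718, 531):
1718 = 3×531 + 125
531 = 4×125 + 31
125 = 4×31 + 1
31 = 31×1 + 0
gcd = 1, so the inverse exists. Back-substitute:
1 = 125 − 4·31
1 = −4·531 + 17·125
1 = 17·1718 − 55·531
Hence 531⁻¹ ≡ -55 ≡ 1663 (mod 1718).

1663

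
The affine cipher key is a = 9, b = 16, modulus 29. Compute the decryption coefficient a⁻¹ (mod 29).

Run Euclid on (29, 9):
29 = 3*9 + 2
9 = 4*2 + 1
2 = 2*1 + 0
Since gcd(9, 29) = 1, back-substitute to write 1 as a combination:
1 = 9 − 4·2
1 = −4·29 + 13·9
So 9·13 ≡ 1 (mod 29).

13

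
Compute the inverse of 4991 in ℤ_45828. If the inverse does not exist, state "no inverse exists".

35039

gcd(45828, 4991) by repeated division:
45828 = 9*4991 + 909
4991 = 5*909 + 446
909 = 2*446 + 17
446 = 26*17 + 4
17 = 4*4 + 1
4 = 4*1 + 0
gcd = 1, so the inverse exists. Back-substitute:
1 = 17 − 4·4
1 = −4·446 + 105·17
1 = 105·909 − 214·446
1 = −214·4991 + 1175·909
1 = 1175·45828 − 10789·4991
Hence 4991⁻¹ ≡ -10789 ≡ 35039 (mod 45828).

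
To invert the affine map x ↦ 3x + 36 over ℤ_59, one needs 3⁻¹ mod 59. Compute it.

Apply the Euclidean algorithm to 59 and 3:
59 = 19*3 + 2
3 = 1*2 + 1
2 = 2*1 + 0
Since gcd(3, 59) = 1, back-substitute to write 1 as a combination:
1 = 3 − 2
1 = −59 + 20·3
So 3·20 ≡ 1 (mod 59).

20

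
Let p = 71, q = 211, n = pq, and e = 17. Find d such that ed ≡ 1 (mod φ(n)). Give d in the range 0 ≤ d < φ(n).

6053

φ(n) = (p−1)(q−1) = 70·210 = 14700.
Need d with 17·d ≡ 1 (mod 14700). Apply the extended Euclidean algorithm:
14700 = 864×17 + 12
17 = 1×12 + 5
12 = 2×5 + 2
5 = 2×2 + 1
2 = 2×1 + 0
Back-substitute:
1 = 5 − 2·2
1 = −2·12 + 5·5
1 = 5·17 − 7·12
1 = −7·14700 + 6053·17
So 17·6053 ≡ 1 (mod 14700), hence d = 6053.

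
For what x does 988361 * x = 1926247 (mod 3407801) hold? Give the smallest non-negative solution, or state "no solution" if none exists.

First find gcd(988361, 3407801):
3407801 = 3·988361 + 442718
988361 = 2·442718 + 102925
442718 = 4·102925 + 31018
102925 = 3·31018 + 9871
31018 = 3·9871 + 1405
9871 = 7·1405 + 36
1405 = 39·36 + 1
36 = 36·1 + 0
gcd = 1, so a unique solution mod 3407801 exists.
Back-substitute for the Bézout coefficients:
1 = 1405 − 39·36
1 = −39·9871 + 274·1405
1 = 274·31018 − 861·9871
1 = −861·102925 + 2857·31018
1 = 2857·442718 − 12289·102925
1 = −12289·988361 + 27435·442718
1 = 27435·3407801 − 94594·988361
So 988361·(-94594) ≡ 1 (mod 3407801), giving 988361⁻¹ ≡ 3313207.
x ≡ 988361⁻¹·1926247 ≡ 3313207·1926247 ≡ 302951 (mod 3407801).

302951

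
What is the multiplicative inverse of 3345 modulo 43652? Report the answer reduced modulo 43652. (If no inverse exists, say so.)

Extended Euclidean algorithm:
43652 = 13·3345 + 167
3345 = 20·167 + 5
167 = 33·5 + 2
5 = 2·2 + 1
2 = 2·1 + 0
Since gcd(3345, 43652) = 1, back-substitute to write 1 as a combination:
1 = 5 − 2·2
1 = −2·167 + 67·5
1 = 67·3345 − 1342·167
1 = −1342·43652 + 17513·3345
So 3345·17513 ≡ 1 (mod 43652).

17513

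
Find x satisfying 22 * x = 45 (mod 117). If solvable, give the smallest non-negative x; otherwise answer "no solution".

18

First find gcd(22, 117):
117 = 5×22 + 7
22 = 3×7 + 1
7 = 7×1 + 0
gcd = 1, so a unique solution mod 117 exists.
Back-substitute for the Bézout coefficients:
1 = 22 − 3·7
1 = −3·117 + 16·22
So 22·(16) ≡ 1 (mod 117), giving 22⁻¹ ≡ 16.
x ≡ 22⁻¹·45 ≡ 16·45 ≡ 18 (mod 117).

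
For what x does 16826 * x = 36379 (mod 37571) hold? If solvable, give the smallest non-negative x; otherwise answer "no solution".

First find gcd(16826, 37571):
37571 = 2*16826 + 3919
16826 = 4*3919 + 1150
3919 = 3*1150 + 469
1150 = 2*469 + 212
469 = 2*212 + 45
212 = 4*45 + 32
45 = 1*32 + 13
32 = 2*13 + 6
13 = 2*6 + 1
6 = 6*1 + 0
gcd = 1, so a unique solution mod 37571 exists.
Back-substitute for the Bézout coefficients:
1 = 13 − 2·6
1 = −2·32 + 5·13
1 = 5·45 − 7·32
1 = −7·212 + 33·45
1 = 33·469 − 73·212
1 = −73·1150 + 179·469
1 = 179·3919 − 610·1150
1 = −610·16826 + 2619·3919
1 = 2619·37571 − 5848·16826
So 16826·(-5848) ≡ 1 (mod 37571), giving 16826⁻¹ ≡ 31723.
x ≡ 16826⁻¹·36379 ≡ 31723·36379 ≡ 20181 (mod 37571).

20181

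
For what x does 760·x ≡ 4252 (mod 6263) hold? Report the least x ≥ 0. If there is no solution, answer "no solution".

5906

First find gcd(760, 6263):
6263 = 8×760 + 183
760 = 4×183 + 28
183 = 6×28 + 15
28 = 1×15 + 13
15 = 1×13 + 2
13 = 6×2 + 1
2 = 2×1 + 0
gcd = 1, so a unique solution mod 6263 exists.
Back-substitute for the Bézout coefficients:
1 = 13 − 6·2
1 = −6·15 + 7·13
1 = 7·28 − 13·15
1 = −13·183 + 85·28
1 = 85·760 − 353·183
1 = −353·6263 + 2909·760
So 760·(2909) ≡ 1 (mod 6263), giving 760⁻¹ ≡ 2909.
x ≡ 760⁻¹·4252 ≡ 2909·4252 ≡ 5906 (mod 6263).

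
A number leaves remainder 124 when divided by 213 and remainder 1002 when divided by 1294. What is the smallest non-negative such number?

33352

Write x = 124 + 213·k. Then 213·k ≡ 1002 − 124 ≡ 878 (mod 1294).
Need 213⁻¹ mod 1294. Extended Euclid on (1294, 213):
1294 = 6*213 + 16
213 = 13*16 + 5
16 = 3*5 + 1
5 = 5*1 + 0
Back-substitute:
1 = 16 − 3·5
1 = −3·213 + 40·16
1 = 40·1294 − 243·213
213⁻¹ ≡ 1051 (mod 1294), so k ≡ 1051·878 ≡ 156 (mod 1294).
x = 124 + 213·156 = 33352.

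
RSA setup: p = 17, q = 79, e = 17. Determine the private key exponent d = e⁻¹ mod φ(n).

φ(n) = (p−1)(q−1) = 16·78 = 1248.
Need d with 17·d ≡ 1 (mod 1248). Apply the extended Euclidean algorithm:
1248 = 73·17 + 7
17 = 2·7 + 3
7 = 2·3 + 1
3 = 3·1 + 0
Back-substitute:
1 = 7 − 2·3
1 = −2·17 + 5·7
1 = 5·1248 − 367·17
So 17·(-367) ≡ 1 (mod 1248), hence d ≡ -367 ≡ 881 (mod 1248).

881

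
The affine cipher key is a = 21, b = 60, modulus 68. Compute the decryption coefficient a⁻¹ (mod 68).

13

Apply the Euclidean algorithm to 68 and 21:
68 = 3*21 + 5
21 = 4*5 + 1
5 = 5*1 + 0
The gcd is 1. Working backward:
1 = 21 − 4·5
1 = −4·68 + 13·21
So 21·13 ≡ 1 (mod 68).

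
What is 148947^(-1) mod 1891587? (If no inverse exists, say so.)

no inverse exists

Compute gcd(148947, 1891587):
1891587 = 12*148947 + 104223
148947 = 1*104223 + 44724
104223 = 2*44724 + 14775
44724 = 3*14775 + 399
14775 = 37*399 + 12
399 = 33*12 + 3
12 = 4*3 + 0
The gcd is 3, not 1, hence no inverse exists.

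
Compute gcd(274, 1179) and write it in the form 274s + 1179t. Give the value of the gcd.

1

Apply Euclid's algorithm to 1179 and 274:
1179 = 4×274 + 83
274 = 3×83 + 25
83 = 3×25 + 8
25 = 3×8 + 1
8 = 8×1 + 0
gcd(274, 1179) = 1.
Back-substituting:
1 = 25 − 3·8
1 = −3·83 + 10·25
1 = 10·274 − 33·83
1 = −33·1179 + 142·274
So 1 = (-33)·1179 + (142)·274.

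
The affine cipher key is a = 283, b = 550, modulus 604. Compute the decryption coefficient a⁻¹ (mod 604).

Extended Euclidean algorithm:
604 = 2*283 + 38
283 = 7*38 + 17
38 = 2*17 + 4
17 = 4*4 + 1
4 = 4*1 + 0
gcd = 1, so the inverse exists. Back-substitute:
1 = 17 − 4·4
1 = −4·38 + 9·17
1 = 9·283 − 67·38
1 = −67·604 + 143·283
So 283·143 ≡ 1 (mod 604).

143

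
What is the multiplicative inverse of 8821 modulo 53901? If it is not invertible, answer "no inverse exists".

5860

Run Euclid on (53901, 8821):
53901 = 6×8821 + 975
8821 = 9×975 + 46
975 = 21×46 + 9
46 = 5×9 + 1
9 = 9×1 + 0
Since gcd(8821, 53901) = 1, back-substitute to write 1 as a combination:
1 = 46 − 5·9
1 = −5·975 + 106·46
1 = 106·8821 − 959·975
1 = −959·53901 + 5860·8821
So 8821·5860 ≡ 1 (mod 53901).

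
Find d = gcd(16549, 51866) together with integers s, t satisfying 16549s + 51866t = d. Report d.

Euclidean algorithm:
51866 = 3×16549 + 2219
16549 = 7×2219 + 1016
2219 = 2×1016 + 187
1016 = 5×187 + 81
187 = 2×81 + 25
81 = 3×25 + 6
25 = 4×6 + 1
6 = 6×1 + 0
gcd(16549, 51866) = 1.
Express as a combination:
1 = 25 − 4·6
1 = −4·81 + 13·25
1 = 13·187 − 30·81
1 = −30·1016 + 163·187
1 = 163·2219 − 356·1016
1 = −356·16549 + 2655·2219
1 = 2655·51866 − 8321·16549
So 1 = (2655)·51866 + (-8321)·16549.

1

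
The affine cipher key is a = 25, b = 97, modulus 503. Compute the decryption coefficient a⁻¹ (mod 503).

161

Extended Euclidean algorithm:
503 = 20·25 + 3
25 = 8·3 + 1
3 = 3·1 + 0
Since gcd(25, 503) = 1, back-substitute to write 1 as a combination:
1 = 25 − 8·3
1 = −8·503 + 161·25
So 25·161 ≡ 1 (mod 503).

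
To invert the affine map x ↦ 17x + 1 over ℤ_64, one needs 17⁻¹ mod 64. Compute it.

49

gcd(64, 17) by repeated division:
64 = 3·17 + 13
17 = 1·13 + 4
13 = 3·4 + 1
4 = 4·1 + 0
gcd = 1, so the inverse exists. Back-substitute:
1 = 13 − 3·4
1 = −3·17 + 4·13
1 = 4·64 − 15·17
So 17·(-15) ≡ 1 (mod 64), and -15 ≡ 49 (mod 64).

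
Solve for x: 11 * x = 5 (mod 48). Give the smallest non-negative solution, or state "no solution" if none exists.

31

First find gcd(11, 48):
48 = 4*11 + 4
11 = 2*4 + 3
4 = 1*3 + 1
3 = 3*1 + 0
gcd = 1, so a unique solution mod 48 exists.
Back-substitute for the Bézout coefficients:
1 = 4 − 3
1 = −11 + 3·4
1 = 3·48 − 13·11
So 11·(-13) ≡ 1 (mod 48), giving 11⁻¹ ≡ 35.
x ≡ 11⁻¹·5 ≡ 35·5 ≡ 31 (mod 48).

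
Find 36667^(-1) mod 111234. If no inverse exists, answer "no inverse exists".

35815

Run Euclid on (111234, 36667):
111234 = 3*36667 + 1233
36667 = 29*1233 + 910
1233 = 1*910 + 323
910 = 2*323 + 264
323 = 1*264 + 59
264 = 4*59 + 28
59 = 2*28 + 3
28 = 9*3 + 1
3 = 3*1 + 0
gcd = 1, so the inverse exists. Back-substitute:
1 = 28 − 9·3
1 = −9·59 + 19·28
1 = 19·264 − 85·59
1 = −85·323 + 104·264
1 = 104·910 − 293·323
1 = −293·1233 + 397·910
1 = 397·36667 − 11806·1233
1 = −11806·111234 + 35815·36667
So 36667·35815 ≡ 1 (mod 111234).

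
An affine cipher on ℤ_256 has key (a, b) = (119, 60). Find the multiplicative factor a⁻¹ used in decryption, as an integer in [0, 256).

71

gcd(256, 119) by repeated division:
256 = 2*119 + 18
119 = 6*18 + 11
18 = 1*11 + 7
11 = 1*7 + 4
7 = 1*4 + 3
4 = 1*3 + 1
3 = 3*1 + 0
The gcd is 1. Working backward:
1 = 4 − 3
1 = −7 + 2·4
1 = 2·11 − 3·7
1 = −3·18 + 5·11
1 = 5·119 − 33·18
1 = −33·256 + 71·119
So 119·71 ≡ 1 (mod 256).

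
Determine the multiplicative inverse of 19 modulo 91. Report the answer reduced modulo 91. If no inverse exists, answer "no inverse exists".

24

Apply the Euclidean algorithm to 91 and 19:
91 = 4×19 + 15
19 = 1×15 + 4
15 = 3×4 + 3
4 = 1×3 + 1
3 = 3×1 + 0
gcd = 1, so the inverse exists. Back-substitute:
1 = 4 − 3
1 = −15 + 4·4
1 = 4·19 − 5·15
1 = −5·91 + 24·19
So 19·24 ≡ 1 (mod 91).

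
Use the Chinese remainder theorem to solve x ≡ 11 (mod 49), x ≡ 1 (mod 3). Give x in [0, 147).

Write x = 11 + 49·k. Then 49·k ≡ 1 − 11 ≡ 2 (mod 3).
Need 49⁻¹ mod 3. Extended Euclid on (3, 1):
3 = 3·1 + 0
49⁻¹ ≡ 1 (mod 3), so k ≡ 1·2 ≡ 2 (mod 3).
x = 11 + 49·2 = 109.

109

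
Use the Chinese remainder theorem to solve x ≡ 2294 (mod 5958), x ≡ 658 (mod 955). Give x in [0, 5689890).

3952448

Write x = 2294 + 5958·k. Then 5958·k ≡ 658 − 2294 ≡ 274 (mod 955).
Need 5958⁻¹ mod 955. Extended Euclid on (955, 228):
955 = 4*228 + 43
228 = 5*43 + 13
43 = 3*13 + 4
13 = 3*4 + 1
4 = 4*1 + 0
Back-substitute:
1 = 13 − 3·4
1 = −3·43 + 10·13
1 = 10·228 − 53·43
1 = −53·955 + 222·228
5958⁻¹ ≡ 222 (mod 955), so k ≡ 222·274 ≡ 663 (mod 955).
x = 2294 + 5958·663 = 3952448.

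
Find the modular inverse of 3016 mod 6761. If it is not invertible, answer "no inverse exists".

Extended Euclidean algorithm:
6761 = 2×3016 + 729
3016 = 4×729 + 100
729 = 7×100 + 29
100 = 3×29 + 13
29 = 2×13 + 3
13 = 4×3 + 1
3 = 3×1 + 0
The gcd is 1. Working backward:
1 = 13 − 4·3
1 = −4·29 + 9·13
1 = 9·100 − 31·29
1 = −31·729 + 226·100
1 = 226·3016 − 935·729
1 = −935·6761 + 2096·3016
So 3016·2096 ≡ 1 (mod 6761).

2096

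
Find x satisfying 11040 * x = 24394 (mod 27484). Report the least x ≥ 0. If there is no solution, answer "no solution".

no solution

gcd(11040, 27484):
27484 = 2·11040 + 5404
11040 = 2·5404 + 232
5404 = 23·232 + 68
232 = 3·68 + 28
68 = 2·28 + 12
28 = 2·12 + 4
12 = 3·4 + 0
gcd = 4, but 4 ∤ 24394, so the congruence has no solution.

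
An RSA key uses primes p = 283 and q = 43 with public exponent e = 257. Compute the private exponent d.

1613

φ(n) = (p−1)(q−1) = 282·42 = 11844.
Need d with 257·d ≡ 1 (mod 11844). Apply the extended Euclidean algorithm:
11844 = 46*257 + 22
257 = 11*22 + 15
22 = 1*15 + 7
15 = 2*7 + 1
7 = 7*1 + 0
Back-substitute:
1 = 15 − 2·7
1 = −2·22 + 3·15
1 = 3·257 − 35·22
1 = −35·11844 + 1613·257
So 257·1613 ≡ 1 (mod 11844), hence d = 1613.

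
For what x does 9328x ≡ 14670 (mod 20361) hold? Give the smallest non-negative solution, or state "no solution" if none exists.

no solution

gcd(9328, 20361):
20361 = 2×9328 + 1705
9328 = 5×1705 + 803
1705 = 2×803 + 99
803 = 8×99 + 11
99 = 9×11 + 0
gcd = 11, but 11 ∤ 14670, so the congruence has no solution.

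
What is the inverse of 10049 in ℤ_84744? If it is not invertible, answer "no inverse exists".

18713

gcd(84744, 10049) by repeated division:
84744 = 8·10049 + 4352
10049 = 2·4352 + 1345
4352 = 3·1345 + 317
1345 = 4·317 + 77
317 = 4·77 + 9
77 = 8·9 + 5
9 = 1·5 + 4
5 = 1·4 + 1
4 = 4·1 + 0
gcd = 1, so the inverse exists. Back-substitute:
1 = 5 − 4
1 = −9 + 2·5
1 = 2·77 − 17·9
1 = −17·317 + 70·77
1 = 70·1345 − 297·317
1 = −297·4352 + 961·1345
1 = 961·10049 − 2219·4352
1 = −2219·84744 + 18713·10049
So 10049·18713 ≡ 1 (mod 84744).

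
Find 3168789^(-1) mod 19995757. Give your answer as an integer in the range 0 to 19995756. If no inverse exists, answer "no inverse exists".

Apply the Euclidean algorithm to 19995757 and 3168789:
19995757 = 6*3168789 + 983023
3168789 = 3*983023 + 219720
983023 = 4*219720 + 104143
219720 = 2*104143 + 11434
104143 = 9*11434 + 1237
11434 = 9*1237 + 301
1237 = 4*301 + 33
301 = 9*33 + 4
33 = 8*4 + 1
4 = 4*1 + 0
gcd = 1, so the inverse exists. Back-substitute:
1 = 33 − 8·4
1 = −8·301 + 73·33
1 = 73·1237 − 300·301
1 = −300·11434 + 2773·1237
1 = 2773·104143 − 25257·11434
1 = −25257·219720 + 53287·104143
1 = 53287·983023 − 238405·219720
1 = −238405·3168789 + 768502·983023
1 = 768502·19995757 − 4849417·3168789
Thus 3168789·(-4849417) ≡ 1 (mod 19995757); reducing, -4849417 mod 19995757 = 15146340.

15146340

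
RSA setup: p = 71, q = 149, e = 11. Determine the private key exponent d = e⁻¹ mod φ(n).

5651

φ(n) = (p−1)(q−1) = 70·148 = 10360.
Need d with 11·d ≡ 1 (mod 10360). Apply the extended Euclidean algorithm:
10360 = 941*11 + 9
11 = 1*9 + 2
9 = 4*2 + 1
2 = 2*1 + 0
Back-substitute:
1 = 9 − 4·2
1 = −4·11 + 5·9
1 = 5·10360 − 4709·11
So 11·(-4709) ≡ 1 (mod 10360), hence d ≡ -4709 ≡ 5651 (mod 10360).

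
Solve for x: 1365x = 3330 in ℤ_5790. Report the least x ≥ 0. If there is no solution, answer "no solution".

100

First find gcd(1365, 5790):
5790 = 4×1365 + 330
1365 = 4×330 + 45
330 = 7×45 + 15
45 = 3×15 + 0
gcd = 15 and 15 | 3330, so solutions exist. Divide through by 15: 91x ≡ 222 (mod 386).
Now find 91⁻¹ mod 386:
386 = 4·91 + 22
91 = 4·22 + 3
22 = 7·3 + 1
3 = 3·1 + 0
Back-substitute:
1 = 22 − 7·3
1 = −7·91 + 29·22
1 = 29·386 − 123·91
So 91·(-123) ≡ 1 (mod 386), i.e. 91⁻¹ ≡ 263.
Then x ≡ 263·222 ≡ 100 (mod 386); the smallest non-negative solution is x = 100.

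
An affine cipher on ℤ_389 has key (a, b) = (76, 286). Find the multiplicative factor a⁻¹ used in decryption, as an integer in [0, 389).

302

Run Euclid on (389, 76):
389 = 5·76 + 9
76 = 8·9 + 4
9 = 2·4 + 1
4 = 4·1 + 0
The gcd is 1. Working backward:
1 = 9 − 2·4
1 = −2·76 + 17·9
1 = 17·389 − 87·76
Thus 76·(-87) ≡ 1 (mod 389); reducing, -87 mod 389 = 302.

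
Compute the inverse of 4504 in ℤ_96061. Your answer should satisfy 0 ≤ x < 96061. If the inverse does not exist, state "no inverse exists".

Extended Euclidean algorithm:
96061 = 21*4504 + 1477
4504 = 3*1477 + 73
1477 = 20*73 + 17
73 = 4*17 + 5
17 = 3*5 + 2
5 = 2*2 + 1
2 = 2*1 + 0
The gcd is 1. Working backward:
1 = 5 − 2·2
1 = −2·17 + 7·5
1 = 7·73 − 30·17
1 = −30·1477 + 607·73
1 = 607·4504 − 1851·1477
1 = −1851·96061 + 39478·4504
So 4504·39478 ≡ 1 (mod 96061).

39478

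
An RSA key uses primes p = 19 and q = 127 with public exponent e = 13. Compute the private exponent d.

349

φ(n) = (p−1)(q−1) = 18·126 = 2268.
Need d with 13·d ≡ 1 (mod 2268). Apply the extended Euclidean algorithm:
2268 = 174×13 + 6
13 = 2×6 + 1
6 = 6×1 + 0
Back-substitute:
1 = 13 − 2·6
1 = −2·2268 + 349·13
So 13·349 ≡ 1 (mod 2268), hence d = 349.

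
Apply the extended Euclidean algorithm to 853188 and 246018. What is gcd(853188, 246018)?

Apply Euclid's algorithm to 853188 and 246018:
853188 = 3*246018 + 115134
246018 = 2*115134 + 15750
115134 = 7*15750 + 4884
15750 = 3*4884 + 1098
4884 = 4*1098 + 492
1098 = 2*492 + 114
492 = 4*114 + 36
114 = 3*36 + 6
36 = 6*6 + 0
gcd(853188, 246018) = 6.
Back-substituting:
6 = 114 − 3·36
6 = −3·492 + 13·114
6 = 13·1098 − 29·492
6 = −29·4884 + 129·1098
6 = 129·15750 − 416·4884
6 = −416·115134 + 3041·15750
6 = 3041·246018 − 6498·115134
6 = −6498·853188 + 22535·246018
So 6 = (-6498)·853188 + (22535)·246018.

6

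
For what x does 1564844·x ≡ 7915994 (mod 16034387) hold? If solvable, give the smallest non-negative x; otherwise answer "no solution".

4902795

First find gcd(1564844, 16034387):
16034387 = 10·1564844 + 385947
1564844 = 4·385947 + 21056
385947 = 18·21056 + 6939
21056 = 3·6939 + 239
6939 = 29·239 + 8
239 = 29·8 + 7
8 = 1·7 + 1
7 = 7·1 + 0
gcd = 1, so a unique solution mod 16034387 exists.
Back-substitute for the Bézout coefficients:
1 = 8 − 7
1 = −239 + 30·8
1 = 30·6939 − 871·239
1 = −871·21056 + 2643·6939
1 = 2643·385947 − 48445·21056
1 = −48445·1564844 + 196423·385947
1 = 196423·16034387 − 2012675·1564844
So 1564844·(-2012675) ≡ 1 (mod 16034387), giving 1564844⁻¹ ≡ 14021712.
x ≡ 1564844⁻¹·7915994 ≡ 14021712·7915994 ≡ 4902795 (mod 16034387).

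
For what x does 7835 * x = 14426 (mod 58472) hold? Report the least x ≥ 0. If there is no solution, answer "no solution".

42742

First find gcd(7835, 58472):
58472 = 7·7835 + 3627
7835 = 2·3627 + 581
3627 = 6·581 + 141
581 = 4·141 + 17
141 = 8·17 + 5
17 = 3·5 + 2
5 = 2·2 + 1
2 = 2·1 + 0
gcd = 1, so a unique solution mod 58472 exists.
Back-substitute for the Bézout coefficients:
1 = 5 − 2·2
1 = −2·17 + 7·5
1 = 7·141 − 58·17
1 = −58·581 + 239·141
1 = 239·3627 − 1492·581
1 = −1492·7835 + 3223·3627
1 = 3223·58472 − 24053·7835
So 7835·(-24053) ≡ 1 (mod 58472), giving 7835⁻¹ ≡ 34419.
x ≡ 7835⁻¹·14426 ≡ 34419·14426 ≡ 42742 (mod 58472).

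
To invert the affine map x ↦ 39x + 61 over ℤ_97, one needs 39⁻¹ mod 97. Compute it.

gcd(97, 39) by repeated division:
97 = 2×39 + 19
39 = 2×19 + 1
19 = 19×1 + 0
The gcd is 1. Working backward:
1 = 39 − 2·19
1 = −2·97 + 5·39
So 39·5 ≡ 1 (mod 97).

5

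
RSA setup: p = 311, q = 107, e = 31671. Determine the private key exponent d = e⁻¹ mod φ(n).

φ(n) = (p−1)(q−1) = 310·106 = 32860.
Need d with 31671·d ≡ 1 (mod 32860). Apply the extended Euclidean algorithm:
32860 = 1·31671 + 1189
31671 = 26·1189 + 757
1189 = 1·757 + 432
757 = 1·432 + 325
432 = 1·325 + 107
325 = 3·107 + 4
107 = 26·4 + 3
4 = 1·3 + 1
3 = 3·1 + 0
Back-substitute:
1 = 4 − 3
1 = −107 + 27·4
1 = 27·325 − 82·107
1 = −82·432 + 109·325
1 = 109·757 − 191·432
1 = −191·1189 + 300·757
1 = 300·31671 − 7991·1189
1 = −7991·32860 + 8291·31671
So 31671·8291 ≡ 1 (mod 32860), hence d = 8291.

8291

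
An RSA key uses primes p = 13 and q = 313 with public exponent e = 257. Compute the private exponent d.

φ(n) = (p−1)(q−1) = 12·312 = 3744.
Need d with 257·d ≡ 1 (mod 3744). Apply the extended Euclidean algorithm:
3744 = 14*257 + 146
257 = 1*146 + 111
146 = 1*111 + 35
111 = 3*35 + 6
35 = 5*6 + 5
6 = 1*5 + 1
5 = 5*1 + 0
Back-substitute:
1 = 6 − 5
1 = −35 + 6·6
1 = 6·111 − 19·35
1 = −19·146 + 25·111
1 = 25·257 − 44·146
1 = −44·3744 + 641·257
So 257·641 ≡ 1 (mod 3744), hence d = 641.

641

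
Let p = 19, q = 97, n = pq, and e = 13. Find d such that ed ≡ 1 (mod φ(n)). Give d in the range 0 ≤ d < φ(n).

φ(n) = (p−1)(q−1) = 18·96 = 1728.
Need d with 13·d ≡ 1 (mod 1728). Apply the extended Euclidean algorithm:
1728 = 132·13 + 12
13 = 1·12 + 1
12 = 12·1 + 0
Back-substitute:
1 = 13 − 12
1 = −1728 + 133·13
So 13·133 ≡ 1 (mod 1728), hence d = 133.

133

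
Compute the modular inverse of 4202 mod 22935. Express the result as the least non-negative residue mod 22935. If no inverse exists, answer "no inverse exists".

no inverse exists

Compute gcd(4202, 22935):
22935 = 5*4202 + 1925
4202 = 2*1925 + 352
1925 = 5*352 + 165
352 = 2*165 + 22
165 = 7*22 + 11
22 = 2*11 + 0
The gcd is 11, not 1, hence no inverse exists.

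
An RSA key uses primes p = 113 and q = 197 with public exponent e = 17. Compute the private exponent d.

12913

φ(n) = (p−1)(q−1) = 112·196 = 21952.
Need d with 17·d ≡ 1 (mod 21952). Apply the extended Euclidean algorithm:
21952 = 1291*17 + 5
17 = 3*5 + 2
5 = 2*2 + 1
2 = 2*1 + 0
Back-substitute:
1 = 5 − 2·2
1 = −2·17 + 7·5
1 = 7·21952 − 9039·17
So 17·(-9039) ≡ 1 (mod 21952), hence d ≡ -9039 ≡ 12913 (mod 21952).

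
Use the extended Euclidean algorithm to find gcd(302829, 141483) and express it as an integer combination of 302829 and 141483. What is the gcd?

3

Repeated division:
302829 = 2×141483 + 19863
141483 = 7×19863 + 2442
19863 = 8×2442 + 327
2442 = 7×327 + 153
327 = 2×153 + 21
153 = 7×21 + 6
21 = 3×6 + 3
6 = 2×3 + 0
gcd(302829, 141483) = 3.
Express as a combination:
3 = 21 − 3·6
3 = −3·153 + 22·21
3 = 22·327 − 47·153
3 = −47·2442 + 351·327
3 = 351·19863 − 2855·2442
3 = −2855·141483 + 20336·19863
3 = 20336·302829 − 43527·141483
So 3 = (20336)·302829 + (-43527)·141483.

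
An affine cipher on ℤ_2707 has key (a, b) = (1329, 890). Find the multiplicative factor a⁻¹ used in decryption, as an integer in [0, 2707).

gcd(2707, 1329) by repeated division:
2707 = 2·1329 + 49
1329 = 27·49 + 6
49 = 8·6 + 1
6 = 6·1 + 0
gcd = 1, so the inverse exists. Back-substitute:
1 = 49 − 8·6
1 = −8·1329 + 217·49
1 = 217·2707 − 442·1329
Hence 1329⁻¹ ≡ -442 ≡ 2265 (mod 2707).

2265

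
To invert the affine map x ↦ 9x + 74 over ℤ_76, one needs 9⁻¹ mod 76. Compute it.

Apply the Euclidean algorithm to 76 and 9:
76 = 8×9 + 4
9 = 2×4 + 1
4 = 4×1 + 0
gcd = 1, so the inverse exists. Back-substitute:
1 = 9 − 2·4
1 = −2·76 + 17·9
So 9·17 ≡ 1 (mod 76).

17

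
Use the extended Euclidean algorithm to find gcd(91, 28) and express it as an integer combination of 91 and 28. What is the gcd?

7

Euclidean algorithm:
91 = 3×28 + 7
28 = 4×7 + 0
gcd(91, 28) = 7.
Working backward:
7 = 91 − 3·28
So 7 = (1)·91 + (-3)·28.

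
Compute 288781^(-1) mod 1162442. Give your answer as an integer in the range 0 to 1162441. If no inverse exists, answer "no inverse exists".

Apply the Euclidean algorithm to 1162442 and 288781:
1162442 = 4*288781 + 7318
288781 = 39*7318 + 3379
7318 = 2*3379 + 560
3379 = 6*560 + 19
560 = 29*19 + 9
19 = 2*9 + 1
9 = 9*1 + 0
The gcd is 1. Working backward:
1 = 19 − 2·9
1 = −2·560 + 59·19
1 = 59·3379 − 356·560
1 = −356·7318 + 771·3379
1 = 771·288781 − 30425·7318
1 = −30425·1162442 + 122471·288781
So 288781·122471 ≡ 1 (mod 1162442).

122471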